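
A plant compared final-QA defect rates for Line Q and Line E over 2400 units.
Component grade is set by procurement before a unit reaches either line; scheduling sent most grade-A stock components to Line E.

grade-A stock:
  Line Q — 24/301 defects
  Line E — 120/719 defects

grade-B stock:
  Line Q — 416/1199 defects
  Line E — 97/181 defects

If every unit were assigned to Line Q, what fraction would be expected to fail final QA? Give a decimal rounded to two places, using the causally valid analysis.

Component grade is set before the line has any effect — it is not caused by the line — and it independently drives the outcome. That makes it a confounder, so the causal comparison is within component grade levels.
Standardising Line Q to the population component grade mix: 0.425·24/301 + 0.575·416/1199 = 0.233.

0.23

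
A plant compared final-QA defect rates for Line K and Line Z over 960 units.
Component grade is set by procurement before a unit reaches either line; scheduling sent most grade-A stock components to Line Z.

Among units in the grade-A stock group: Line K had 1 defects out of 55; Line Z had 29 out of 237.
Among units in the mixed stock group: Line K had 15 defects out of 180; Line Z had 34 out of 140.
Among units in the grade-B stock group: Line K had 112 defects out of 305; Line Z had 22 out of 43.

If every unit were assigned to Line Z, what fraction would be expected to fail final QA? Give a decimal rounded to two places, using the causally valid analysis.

Line K is lower inside every component grade stratum but Line Z is lower in aggregate. Whether to stratify depends on how component grade relates to the line.
Component grade differs across lines for reasons unrelated to any effect of the line itself, and it separately predicts the outcome — a classic confounder. We must compare within component grade levels.
Standardising Line Z to the population component grade mix: 0.304·29/237 + 0.333·34/140 + 0.362·22/43 = 0.304.

0.30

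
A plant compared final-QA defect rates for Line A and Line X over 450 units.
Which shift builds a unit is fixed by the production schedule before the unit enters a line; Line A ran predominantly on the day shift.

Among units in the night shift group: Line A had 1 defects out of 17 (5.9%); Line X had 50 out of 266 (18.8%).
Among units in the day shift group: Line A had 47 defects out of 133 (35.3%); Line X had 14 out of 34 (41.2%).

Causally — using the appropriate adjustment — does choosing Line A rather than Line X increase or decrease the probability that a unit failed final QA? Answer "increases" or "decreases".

decreases

Line A is lower inside every shift stratum but Line X is lower in aggregate. Whether to stratify depends on how shift relates to the line.
Here shift is a common cause — it drives both which line a case falls under and the outcome. The crude comparison mixes populations; the stratum-specific rates are the causally relevant ones.
Within each level — night shift: 5.9% vs 18.8%; day shift: 35.3% vs 41.2% — Line A is lower every time.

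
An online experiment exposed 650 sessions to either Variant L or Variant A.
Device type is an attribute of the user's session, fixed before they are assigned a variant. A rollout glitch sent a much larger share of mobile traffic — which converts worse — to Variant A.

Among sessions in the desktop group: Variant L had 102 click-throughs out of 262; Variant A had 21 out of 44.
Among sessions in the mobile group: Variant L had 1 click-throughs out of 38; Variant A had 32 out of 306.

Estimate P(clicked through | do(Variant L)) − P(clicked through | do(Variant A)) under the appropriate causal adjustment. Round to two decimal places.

The device type-specific comparison favours Variant A throughout, but the pooled figures favour Variant L. The question is whether to condition on device type.
Here device type is a common cause — it drives both which variant a case falls under and the outcome. The crude comparison mixes populations; the stratum-specific rates are the causally relevant ones.
Adjusting over the population distribution of device type: 0.471·(0.389−0.477) + 0.529·(0.026−0.105) = -0.083.

-0.08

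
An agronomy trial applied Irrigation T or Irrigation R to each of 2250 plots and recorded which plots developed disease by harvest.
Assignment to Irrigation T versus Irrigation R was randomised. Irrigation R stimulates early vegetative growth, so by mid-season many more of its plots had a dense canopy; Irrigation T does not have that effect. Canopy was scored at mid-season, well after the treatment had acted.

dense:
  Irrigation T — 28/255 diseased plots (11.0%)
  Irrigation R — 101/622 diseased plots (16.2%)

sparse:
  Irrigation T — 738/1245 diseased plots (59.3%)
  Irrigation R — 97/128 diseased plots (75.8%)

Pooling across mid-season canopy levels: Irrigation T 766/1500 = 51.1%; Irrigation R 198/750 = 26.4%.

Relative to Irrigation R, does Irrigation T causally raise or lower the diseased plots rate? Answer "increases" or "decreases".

The distribution of mid-season canopy is itself part of what the irrigation does — it is an intermediate outcome. Holding it fixed would remove that part of the effect; the total effect is the pooled difference.
Pooled: Irrigation T 51.1% vs Irrigation R 26.4%; Irrigation R is lower overall.

increases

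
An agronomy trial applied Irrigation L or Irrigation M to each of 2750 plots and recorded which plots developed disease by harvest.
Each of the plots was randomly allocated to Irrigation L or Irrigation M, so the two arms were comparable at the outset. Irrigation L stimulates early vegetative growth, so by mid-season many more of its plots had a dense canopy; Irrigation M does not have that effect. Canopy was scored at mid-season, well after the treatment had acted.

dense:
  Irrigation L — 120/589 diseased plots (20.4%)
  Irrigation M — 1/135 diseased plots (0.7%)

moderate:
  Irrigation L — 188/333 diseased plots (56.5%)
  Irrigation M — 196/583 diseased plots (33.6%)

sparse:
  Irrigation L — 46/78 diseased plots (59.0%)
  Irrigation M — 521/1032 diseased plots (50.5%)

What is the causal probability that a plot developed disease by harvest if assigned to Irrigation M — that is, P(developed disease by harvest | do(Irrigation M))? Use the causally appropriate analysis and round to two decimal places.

0.41

Mid-season canopy lies on the pathway irrigation → mid-season canopy → outcome, so adjusting for it blocks the indirect effect. For the total causal effect of irrigation, use the unadjusted pooled rates.
So P(outcome | do(Irrigation M)) is just the pooled rate for Irrigation M: 718/1750 = 0.410.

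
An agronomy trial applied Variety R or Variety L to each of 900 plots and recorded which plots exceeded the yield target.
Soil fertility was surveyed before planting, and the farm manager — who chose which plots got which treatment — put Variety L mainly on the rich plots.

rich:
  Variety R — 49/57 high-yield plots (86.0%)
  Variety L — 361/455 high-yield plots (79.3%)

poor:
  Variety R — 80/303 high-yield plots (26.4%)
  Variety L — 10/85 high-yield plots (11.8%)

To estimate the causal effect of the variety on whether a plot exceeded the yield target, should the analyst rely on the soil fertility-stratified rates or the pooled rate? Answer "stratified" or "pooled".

The imbalance in soil fertility arose from how plots were allocated, not from anything the variety did; and soil fertility independently affects the outcome. The pooled gap is confounded — condition on soil fertility.
Within each level — rich: 86.0% vs 79.3%; poor: 26.4% vs 11.8% — Variety R is higher every time.

stratified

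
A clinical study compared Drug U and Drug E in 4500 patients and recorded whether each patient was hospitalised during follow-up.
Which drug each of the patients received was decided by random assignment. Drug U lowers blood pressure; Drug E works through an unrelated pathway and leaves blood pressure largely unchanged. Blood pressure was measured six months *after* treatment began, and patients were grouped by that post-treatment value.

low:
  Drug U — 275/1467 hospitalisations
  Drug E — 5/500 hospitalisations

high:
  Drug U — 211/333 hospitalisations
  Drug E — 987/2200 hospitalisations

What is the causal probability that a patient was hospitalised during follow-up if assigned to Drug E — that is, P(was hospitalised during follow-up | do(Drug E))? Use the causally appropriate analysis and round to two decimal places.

Drug E is lower inside every blood pressure stratum but Drug U is lower in aggregate. Whether to stratify depends on how blood pressure relates to the drug.
Because the drug influences blood pressure, blood pressure is a post-treatment mediator, not a confounder. Stratifying on it would bias the estimate; the causal effect is the crude pooled difference.
So P(outcome | do(Drug E)) is just the pooled rate for Drug E: 992/2700 = 0.367.

0.37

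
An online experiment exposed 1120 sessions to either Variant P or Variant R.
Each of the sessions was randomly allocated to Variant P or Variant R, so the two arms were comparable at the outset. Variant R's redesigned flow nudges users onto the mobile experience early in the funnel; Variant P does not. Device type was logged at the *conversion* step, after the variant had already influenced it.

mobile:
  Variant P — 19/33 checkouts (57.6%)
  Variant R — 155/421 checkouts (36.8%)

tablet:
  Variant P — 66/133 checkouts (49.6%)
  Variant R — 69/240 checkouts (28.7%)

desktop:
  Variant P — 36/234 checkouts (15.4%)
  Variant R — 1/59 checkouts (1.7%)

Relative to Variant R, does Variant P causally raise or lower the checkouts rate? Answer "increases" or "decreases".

Device type is recorded after the variant and is itself shifted by it — it sits on the causal path from variant to outcome. Conditioning on a mediator would strip out part of the effect we want; the pooled comparison gives the total causal effect.
Pooled: Variant P 30.2% vs Variant R 31.2%; Variant R is higher overall.

decreases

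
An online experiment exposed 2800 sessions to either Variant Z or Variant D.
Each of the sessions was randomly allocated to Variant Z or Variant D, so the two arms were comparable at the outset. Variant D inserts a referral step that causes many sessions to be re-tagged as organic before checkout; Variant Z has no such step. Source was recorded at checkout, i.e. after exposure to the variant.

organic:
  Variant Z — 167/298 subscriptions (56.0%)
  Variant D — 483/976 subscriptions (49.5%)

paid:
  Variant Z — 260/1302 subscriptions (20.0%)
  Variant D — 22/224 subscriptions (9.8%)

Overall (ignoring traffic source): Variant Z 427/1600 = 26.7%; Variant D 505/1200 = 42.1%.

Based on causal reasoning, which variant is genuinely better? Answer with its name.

Variant Z is higher inside every traffic source stratum but Variant D is higher in aggregate. Whether to stratify depends on how traffic source relates to the variant.
Traffic source here is a post-treatment variable shaped by the variant; conditioning on it would introduce bias rather than remove it. The overall comparison is the causal one.
Pooled: Variant Z 26.7% vs Variant D 42.1%; Variant D is higher overall.

Variant D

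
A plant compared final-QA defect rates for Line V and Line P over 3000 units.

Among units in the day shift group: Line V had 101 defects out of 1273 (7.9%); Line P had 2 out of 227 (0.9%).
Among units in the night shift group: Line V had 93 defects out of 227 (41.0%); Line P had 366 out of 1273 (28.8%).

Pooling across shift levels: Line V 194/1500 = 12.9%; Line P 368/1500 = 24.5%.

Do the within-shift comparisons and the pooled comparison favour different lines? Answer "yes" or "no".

yes

Within each shift level (day shift 7.9% vs 0.9%; night shift 41.0% vs 28.8%), Line P has the lower rate every time. Pooled: 12.9% vs 24.5% — Line V has the lower rate overall. The two comparisons disagree.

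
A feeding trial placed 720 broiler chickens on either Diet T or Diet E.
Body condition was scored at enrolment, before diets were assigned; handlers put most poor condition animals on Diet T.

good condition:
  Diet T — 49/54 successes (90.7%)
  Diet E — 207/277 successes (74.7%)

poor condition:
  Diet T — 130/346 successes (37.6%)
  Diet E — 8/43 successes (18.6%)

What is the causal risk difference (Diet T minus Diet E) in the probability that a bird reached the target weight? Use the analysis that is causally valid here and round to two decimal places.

Since starting body condition is a pre-existing factor (not a product of the diet) and it affects the outcome on its own, it is a confounder. The stratified rates, not the pooled rate, identify the causal effect.
Adjusting over the population distribution of starting body condition: 0.460·(0.907−0.747) + 0.540·(0.376−0.186) = +0.176.

+0.18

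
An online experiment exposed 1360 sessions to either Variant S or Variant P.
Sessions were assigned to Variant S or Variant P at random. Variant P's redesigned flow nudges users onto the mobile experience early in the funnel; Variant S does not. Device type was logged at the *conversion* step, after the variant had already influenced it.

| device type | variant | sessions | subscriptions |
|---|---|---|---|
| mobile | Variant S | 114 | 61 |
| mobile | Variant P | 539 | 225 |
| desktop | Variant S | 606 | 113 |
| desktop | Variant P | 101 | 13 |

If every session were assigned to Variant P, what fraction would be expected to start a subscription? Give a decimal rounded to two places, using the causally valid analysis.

Because the variant influences device type, device type is a post-treatment mediator, not a confounder. Stratifying on it would bias the estimate; the causal effect is the crude pooled difference.
So P(outcome | do(Variant P)) is just the pooled rate for Variant P: 238/640 = 0.372.

0.37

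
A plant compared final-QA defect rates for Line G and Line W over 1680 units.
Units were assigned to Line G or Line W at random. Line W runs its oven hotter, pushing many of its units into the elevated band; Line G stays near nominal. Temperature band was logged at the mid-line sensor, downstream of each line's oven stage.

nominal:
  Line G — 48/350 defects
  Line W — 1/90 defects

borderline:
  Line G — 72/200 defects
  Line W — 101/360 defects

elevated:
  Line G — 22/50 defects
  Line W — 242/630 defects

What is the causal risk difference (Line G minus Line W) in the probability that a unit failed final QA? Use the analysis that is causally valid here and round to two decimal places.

-0.08

Within every in-process temperature band level Line W has the lower rate, yet pooled Line G does — Simpson's reversal.
Stratifying would compare lines among units the lines themselves sorted into in-process temperature band groups — a form of selection on an intermediate. The unconditioned pooled rates give the total causal effect.
The causal difference is the pooled difference: 0.237 − 0.319 = -0.082.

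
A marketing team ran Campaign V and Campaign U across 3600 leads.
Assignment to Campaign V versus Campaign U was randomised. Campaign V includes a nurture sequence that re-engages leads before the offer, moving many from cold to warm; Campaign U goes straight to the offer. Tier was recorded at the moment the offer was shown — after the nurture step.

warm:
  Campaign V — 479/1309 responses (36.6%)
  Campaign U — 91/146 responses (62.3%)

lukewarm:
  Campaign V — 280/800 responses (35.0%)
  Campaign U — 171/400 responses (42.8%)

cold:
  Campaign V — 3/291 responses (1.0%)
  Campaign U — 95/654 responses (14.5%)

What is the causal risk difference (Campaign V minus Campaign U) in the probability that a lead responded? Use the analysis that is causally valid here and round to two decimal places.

Stratifying would compare campaigns among leads the campaigns themselves sorted into engagement tier groups — a form of selection on an intermediate. The unconditioned pooled rates give the total causal effect.
The causal difference is the pooled difference: 0.318 − 0.297 = +0.020.

+0.02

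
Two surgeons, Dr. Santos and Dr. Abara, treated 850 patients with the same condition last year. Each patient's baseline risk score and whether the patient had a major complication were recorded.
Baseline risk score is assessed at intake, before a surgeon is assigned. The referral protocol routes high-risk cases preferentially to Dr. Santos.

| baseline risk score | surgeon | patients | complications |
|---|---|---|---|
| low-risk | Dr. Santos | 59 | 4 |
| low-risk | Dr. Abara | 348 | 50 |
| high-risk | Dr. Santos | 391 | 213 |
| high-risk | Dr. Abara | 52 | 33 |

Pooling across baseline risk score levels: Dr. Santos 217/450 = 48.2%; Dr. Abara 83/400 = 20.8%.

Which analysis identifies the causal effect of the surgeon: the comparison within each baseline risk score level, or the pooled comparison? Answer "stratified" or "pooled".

The imbalance in baseline risk score arose from how patients were allocated, not from anything the surgeon did; and baseline risk score independently affects the outcome. The pooled gap is confounded — condition on baseline risk score.
Within each level — low-risk: 6.8% vs 14.4%; high-risk: 54.5% vs 63.5% — Dr. Santos is lower every time.

stratified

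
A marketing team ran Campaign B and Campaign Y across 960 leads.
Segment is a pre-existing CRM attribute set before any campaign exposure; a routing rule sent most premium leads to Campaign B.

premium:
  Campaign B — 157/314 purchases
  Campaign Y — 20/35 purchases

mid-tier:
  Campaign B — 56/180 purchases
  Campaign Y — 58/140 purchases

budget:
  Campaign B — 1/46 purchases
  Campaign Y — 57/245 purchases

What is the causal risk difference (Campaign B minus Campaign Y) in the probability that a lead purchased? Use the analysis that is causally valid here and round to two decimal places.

-0.12

Since customer segment is a pre-existing factor (not a product of the campaign) and it affects the outcome on its own, it is a confounder. The stratified rates, not the pooled rate, identify the causal effect.
Adjusting over the population distribution of customer segment: 0.364·(0.500−0.571) + 0.333·(0.311−0.414) + 0.303·(0.022−0.233) = -0.124.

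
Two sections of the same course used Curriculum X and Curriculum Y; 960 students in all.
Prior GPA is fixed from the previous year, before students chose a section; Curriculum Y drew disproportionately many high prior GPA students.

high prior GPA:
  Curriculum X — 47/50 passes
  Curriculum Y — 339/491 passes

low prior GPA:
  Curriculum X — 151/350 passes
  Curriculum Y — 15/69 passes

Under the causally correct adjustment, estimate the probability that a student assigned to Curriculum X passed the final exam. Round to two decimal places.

The stratified and pooled comparisons disagree (Curriculum X wins within each prior GPA band; Curriculum Y wins overall), so the answer turns on the causal role of prior GPA band.
Prior GPA band is set before the teaching method has any effect — it is not caused by the teaching method — and it independently drives the outcome. That makes it a confounder, so the causal comparison is within prior GPA band levels.
Standardising Curriculum X to the population prior GPA band mix: 0.564·47/50 + 0.436·151/350 = 0.718.

0.72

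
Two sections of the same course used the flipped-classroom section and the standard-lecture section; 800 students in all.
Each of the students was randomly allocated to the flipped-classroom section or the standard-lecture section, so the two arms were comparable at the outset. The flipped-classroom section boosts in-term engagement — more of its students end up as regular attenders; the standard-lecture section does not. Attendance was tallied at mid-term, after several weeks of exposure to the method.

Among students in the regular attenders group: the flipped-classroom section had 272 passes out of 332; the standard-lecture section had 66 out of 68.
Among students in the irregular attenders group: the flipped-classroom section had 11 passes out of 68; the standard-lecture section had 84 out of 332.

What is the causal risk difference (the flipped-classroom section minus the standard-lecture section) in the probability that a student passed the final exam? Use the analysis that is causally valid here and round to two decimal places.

The mid-term attendance-specific comparison favours the standard-lecture section throughout, but the pooled figures favour the flipped-classroom section. The question is whether to condition on mid-term attendance.
Mid-term attendance lies on the pathway teaching method → mid-term attendance → outcome, so adjusting for it blocks the indirect effect. For the total causal effect of teaching method, use the unadjusted pooled rates.
The causal difference is the pooled difference: 0.708 − 0.375 = +0.333.

+0.33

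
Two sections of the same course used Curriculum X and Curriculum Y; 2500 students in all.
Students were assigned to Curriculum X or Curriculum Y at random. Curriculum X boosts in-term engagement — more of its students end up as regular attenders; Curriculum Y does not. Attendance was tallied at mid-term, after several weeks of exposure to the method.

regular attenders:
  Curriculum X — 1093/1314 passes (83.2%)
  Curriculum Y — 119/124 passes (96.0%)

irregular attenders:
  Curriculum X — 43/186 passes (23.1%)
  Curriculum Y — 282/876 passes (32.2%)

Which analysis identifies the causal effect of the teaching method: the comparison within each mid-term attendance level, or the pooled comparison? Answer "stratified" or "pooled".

Within every mid-term attendance level Curriculum Y has the higher rate, yet pooled Curriculum X does — Simpson's reversal.
Mid-term attendance is recorded after the teaching method and is itself shifted by it — it sits on the causal path from teaching method to outcome. Conditioning on a mediator would strip out part of the effect we want; the pooled comparison gives the total causal effect.
Pooled: Curriculum X 75.7% vs Curriculum Y 40.1%; Curriculum X is higher overall.

pooled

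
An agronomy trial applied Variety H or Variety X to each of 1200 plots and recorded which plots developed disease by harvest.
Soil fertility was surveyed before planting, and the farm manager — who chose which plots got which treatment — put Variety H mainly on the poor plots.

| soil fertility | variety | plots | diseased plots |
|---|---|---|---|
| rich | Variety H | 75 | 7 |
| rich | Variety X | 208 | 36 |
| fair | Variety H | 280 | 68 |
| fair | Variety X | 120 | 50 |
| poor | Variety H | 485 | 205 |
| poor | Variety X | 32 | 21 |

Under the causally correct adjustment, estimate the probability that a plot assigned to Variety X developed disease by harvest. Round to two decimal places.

0.46

The soil fertility-specific comparison favours Variety H throughout, but the pooled figures favour Variety X. The question is whether to condition on soil fertility.
Soil fertility is set before the variety has any effect — it is not caused by the variety — and it independently drives the outcome. That makes it a confounder, so the causal comparison is within soil fertility levels.
Standardising Variety X to the population soil fertility mix: 0.236·36/208 + 0.333·50/120 + 0.431·21/32 = 0.462.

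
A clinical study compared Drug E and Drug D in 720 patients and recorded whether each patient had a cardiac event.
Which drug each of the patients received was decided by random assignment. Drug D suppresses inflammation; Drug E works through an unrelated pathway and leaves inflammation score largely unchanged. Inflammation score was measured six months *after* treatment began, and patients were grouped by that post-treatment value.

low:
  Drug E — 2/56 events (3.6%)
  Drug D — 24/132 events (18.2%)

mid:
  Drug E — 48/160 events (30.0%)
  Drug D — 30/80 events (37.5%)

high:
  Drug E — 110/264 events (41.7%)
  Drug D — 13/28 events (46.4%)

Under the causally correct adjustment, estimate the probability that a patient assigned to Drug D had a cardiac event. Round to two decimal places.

0.28

Inflammation score lies on the pathway drug → inflammation score → outcome, so adjusting for it blocks the indirect effect. For the total causal effect of drug, use the unadjusted pooled rates.
So P(outcome | do(Drug D)) is just the pooled rate for Drug D: 67/240 = 0.279.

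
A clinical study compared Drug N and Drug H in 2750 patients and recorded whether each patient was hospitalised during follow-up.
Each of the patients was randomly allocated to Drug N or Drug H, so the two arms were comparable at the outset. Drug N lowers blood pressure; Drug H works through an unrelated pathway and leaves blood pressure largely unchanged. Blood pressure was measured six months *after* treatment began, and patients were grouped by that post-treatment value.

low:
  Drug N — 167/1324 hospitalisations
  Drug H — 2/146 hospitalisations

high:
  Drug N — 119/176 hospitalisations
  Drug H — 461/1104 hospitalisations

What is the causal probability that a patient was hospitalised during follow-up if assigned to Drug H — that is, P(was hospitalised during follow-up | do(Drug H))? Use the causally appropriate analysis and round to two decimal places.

0.37

The stratified and pooled comparisons disagree (Drug H wins within each blood pressure; Drug N wins overall), so the answer turns on the causal role of blood pressure.
The distribution of blood pressure is itself part of what the drug does — it is an intermediate outcome. Holding it fixed would remove that part of the effect; the total effect is the pooled difference.
So P(outcome | do(Drug H)) is just the pooled rate for Drug H: 463/1250 = 0.370.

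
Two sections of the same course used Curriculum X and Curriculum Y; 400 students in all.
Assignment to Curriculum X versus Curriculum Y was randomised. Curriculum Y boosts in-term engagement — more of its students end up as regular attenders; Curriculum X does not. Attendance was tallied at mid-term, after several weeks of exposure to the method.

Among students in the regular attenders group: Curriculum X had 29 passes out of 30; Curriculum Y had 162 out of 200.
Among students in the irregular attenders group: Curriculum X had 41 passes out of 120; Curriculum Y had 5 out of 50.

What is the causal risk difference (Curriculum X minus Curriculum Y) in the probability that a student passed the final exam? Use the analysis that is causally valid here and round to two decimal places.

-0.20

Curriculum X is higher inside every mid-term attendance stratum but Curriculum Y is higher in aggregate. Whether to stratify depends on how mid-term attendance relates to the teaching method.
Stratifying would compare teaching methods among students the teaching methods themselves sorted into mid-term attendance groups — a form of selection on an intermediate. The unconditioned pooled rates give the total causal effect.
The causal difference is the pooled difference: 0.467 − 0.668 = -0.201.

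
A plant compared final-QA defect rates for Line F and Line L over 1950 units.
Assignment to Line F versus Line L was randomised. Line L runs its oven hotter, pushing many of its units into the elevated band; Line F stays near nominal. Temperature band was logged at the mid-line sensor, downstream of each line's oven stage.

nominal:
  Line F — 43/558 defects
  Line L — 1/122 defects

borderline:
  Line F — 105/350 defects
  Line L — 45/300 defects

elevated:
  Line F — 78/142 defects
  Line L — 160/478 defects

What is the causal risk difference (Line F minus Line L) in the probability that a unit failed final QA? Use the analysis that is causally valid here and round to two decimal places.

Within every in-process temperature band level Line L has the lower rate, yet pooled Line F does — Simpson's reversal.
Because the line influences in-process temperature band, in-process temperature band is a post-treatment mediator, not a confounder. Stratifying on it would bias the estimate; the causal effect is the crude pooled difference.
The causal difference is the pooled difference: 0.215 − 0.229 = -0.014.

-0.01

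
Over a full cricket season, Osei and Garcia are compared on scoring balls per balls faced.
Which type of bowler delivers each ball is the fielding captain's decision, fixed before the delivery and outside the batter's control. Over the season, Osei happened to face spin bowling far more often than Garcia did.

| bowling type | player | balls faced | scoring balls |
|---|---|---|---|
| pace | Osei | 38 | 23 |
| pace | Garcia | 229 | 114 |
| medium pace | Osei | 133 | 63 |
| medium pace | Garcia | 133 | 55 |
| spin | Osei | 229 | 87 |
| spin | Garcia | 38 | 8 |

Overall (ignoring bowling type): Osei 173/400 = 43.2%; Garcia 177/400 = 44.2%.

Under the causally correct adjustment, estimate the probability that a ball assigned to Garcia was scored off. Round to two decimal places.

The stratified and pooled comparisons disagree (Osei wins within each bowling type; Garcia wins overall), so the answer turns on the causal role of bowling type.
Bowling type differs across players for reasons unrelated to any effect of the player itself, and it separately predicts the outcome — a classic confounder. We must compare within bowling type levels.
Standardising Garcia to the population bowling type mix: 0.334·114/229 + 0.333·55/133 + 0.334·8/38 = 0.374.

0.37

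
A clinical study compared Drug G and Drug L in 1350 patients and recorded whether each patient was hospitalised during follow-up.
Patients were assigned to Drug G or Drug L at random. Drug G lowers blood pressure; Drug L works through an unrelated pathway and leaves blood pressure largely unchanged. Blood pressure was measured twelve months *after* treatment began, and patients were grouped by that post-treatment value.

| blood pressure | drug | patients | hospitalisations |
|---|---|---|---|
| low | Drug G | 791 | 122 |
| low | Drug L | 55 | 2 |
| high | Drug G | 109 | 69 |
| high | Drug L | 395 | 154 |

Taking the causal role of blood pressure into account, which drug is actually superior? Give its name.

Drug G

The stratified and pooled comparisons disagree (Drug L wins within each blood pressure; Drug G wins overall), so the answer turns on the causal role of blood pressure.
Blood pressure here is a post-treatment variable shaped by the drug; conditioning on it would introduce bias rather than remove it. The overall comparison is the causal one.
Pooled: Drug G 21.2% vs Drug L 34.7%; Drug G is lower overall.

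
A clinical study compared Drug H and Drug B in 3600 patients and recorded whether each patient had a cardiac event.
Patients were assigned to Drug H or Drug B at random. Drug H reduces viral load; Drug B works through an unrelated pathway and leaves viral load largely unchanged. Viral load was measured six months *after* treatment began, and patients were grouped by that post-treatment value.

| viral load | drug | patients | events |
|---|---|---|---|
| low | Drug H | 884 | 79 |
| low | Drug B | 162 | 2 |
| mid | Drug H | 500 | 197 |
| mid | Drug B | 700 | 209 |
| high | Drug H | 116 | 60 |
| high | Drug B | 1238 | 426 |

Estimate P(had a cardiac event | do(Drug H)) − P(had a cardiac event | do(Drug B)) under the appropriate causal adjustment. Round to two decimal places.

-0.08

The distribution of viral load is itself part of what the drug does — it is an intermediate outcome. Holding it fixed would remove that part of the effect; the total effect is the pooled difference.
The causal difference is the pooled difference: 0.224 − 0.303 = -0.079.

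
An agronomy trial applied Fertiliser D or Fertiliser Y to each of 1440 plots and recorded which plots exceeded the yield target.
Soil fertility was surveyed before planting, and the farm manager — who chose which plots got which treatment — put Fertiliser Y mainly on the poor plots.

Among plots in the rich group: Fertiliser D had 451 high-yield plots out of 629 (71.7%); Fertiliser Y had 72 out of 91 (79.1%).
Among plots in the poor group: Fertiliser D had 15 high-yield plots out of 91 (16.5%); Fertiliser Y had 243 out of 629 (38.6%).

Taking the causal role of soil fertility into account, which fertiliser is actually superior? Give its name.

Here soil fertility is a common cause — it drives both which fertiliser a case falls under and the outcome. The crude comparison mixes populations; the stratum-specific rates are the causally relevant ones.
Within each level — rich: 71.7% vs 79.1%; poor: 16.5% vs 38.6% — Fertiliser Y is higher every time.

Fertiliser Y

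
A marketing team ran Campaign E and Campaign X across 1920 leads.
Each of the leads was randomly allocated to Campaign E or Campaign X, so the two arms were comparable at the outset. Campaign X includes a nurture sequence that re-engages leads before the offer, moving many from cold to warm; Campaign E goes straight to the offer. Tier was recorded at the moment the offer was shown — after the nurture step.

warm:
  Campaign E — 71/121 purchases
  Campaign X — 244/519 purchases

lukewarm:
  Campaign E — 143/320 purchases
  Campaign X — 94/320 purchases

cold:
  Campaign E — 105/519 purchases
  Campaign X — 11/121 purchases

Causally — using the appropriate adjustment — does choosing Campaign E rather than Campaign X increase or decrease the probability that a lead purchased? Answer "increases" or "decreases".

Stratifying would compare campaigns among leads the campaigns themselves sorted into engagement tier groups — a form of selection on an intermediate. The unconditioned pooled rates give the total causal effect.
Pooled: Campaign E 33.2% vs Campaign X 36.4%; Campaign X is higher overall.

decreases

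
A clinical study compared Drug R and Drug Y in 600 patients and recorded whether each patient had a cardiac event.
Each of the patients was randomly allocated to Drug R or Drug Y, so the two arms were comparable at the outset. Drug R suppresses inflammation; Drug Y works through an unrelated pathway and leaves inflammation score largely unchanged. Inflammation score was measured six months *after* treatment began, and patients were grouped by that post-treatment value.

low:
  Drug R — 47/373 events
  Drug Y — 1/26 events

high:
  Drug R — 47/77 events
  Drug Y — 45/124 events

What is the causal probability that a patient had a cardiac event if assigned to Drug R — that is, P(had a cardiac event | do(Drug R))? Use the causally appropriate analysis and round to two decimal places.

The distribution of inflammation score is itself part of what the drug does — it is an intermediate outcome. Holding it fixed would remove that part of the effect; the total effect is the pooled difference.
So P(outcome | do(Drug R)) is just the pooled rate for Drug R: 94/450 = 0.209.

0.21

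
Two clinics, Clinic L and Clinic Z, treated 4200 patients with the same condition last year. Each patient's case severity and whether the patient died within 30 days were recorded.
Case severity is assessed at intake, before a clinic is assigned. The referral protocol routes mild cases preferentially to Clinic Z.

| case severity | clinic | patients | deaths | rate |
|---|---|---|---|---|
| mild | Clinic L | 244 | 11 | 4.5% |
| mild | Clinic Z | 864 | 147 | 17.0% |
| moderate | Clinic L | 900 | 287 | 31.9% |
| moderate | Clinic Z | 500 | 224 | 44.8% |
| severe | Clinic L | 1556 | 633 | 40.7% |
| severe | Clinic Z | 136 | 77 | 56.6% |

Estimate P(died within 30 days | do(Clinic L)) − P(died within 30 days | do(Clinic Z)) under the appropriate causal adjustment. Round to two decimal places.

Since case severity is a pre-existing factor (not a product of the clinic) and it affects the outcome on its own, it is a confounder. The stratified rates, not the pooled rate, identify the causal effect.
Adjusting over the population distribution of case severity: 0.264·(0.045−0.170) + 0.333·(0.319−0.448) + 0.403·(0.407−0.566) = -0.140.

-0.14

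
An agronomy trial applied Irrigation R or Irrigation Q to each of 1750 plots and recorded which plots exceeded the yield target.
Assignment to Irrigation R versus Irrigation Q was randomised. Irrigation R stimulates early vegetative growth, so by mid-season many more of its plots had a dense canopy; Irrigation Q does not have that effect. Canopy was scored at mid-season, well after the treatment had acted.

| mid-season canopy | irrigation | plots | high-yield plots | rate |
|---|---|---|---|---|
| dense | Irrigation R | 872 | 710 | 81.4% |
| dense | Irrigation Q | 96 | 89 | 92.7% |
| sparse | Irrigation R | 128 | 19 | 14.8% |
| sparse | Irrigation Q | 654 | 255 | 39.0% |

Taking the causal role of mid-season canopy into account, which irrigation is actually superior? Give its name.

Irrigation R

Within every mid-season canopy level Irrigation Q has the higher rate, yet pooled Irrigation R does — Simpson's reversal.
Stratifying would compare irrigations among plots the irrigations themselves sorted into mid-season canopy groups — a form of selection on an intermediate. The unconditioned pooled rates give the total causal effect.
Pooled: Irrigation R 72.9% vs Irrigation Q 45.9%; Irrigation R is higher overall.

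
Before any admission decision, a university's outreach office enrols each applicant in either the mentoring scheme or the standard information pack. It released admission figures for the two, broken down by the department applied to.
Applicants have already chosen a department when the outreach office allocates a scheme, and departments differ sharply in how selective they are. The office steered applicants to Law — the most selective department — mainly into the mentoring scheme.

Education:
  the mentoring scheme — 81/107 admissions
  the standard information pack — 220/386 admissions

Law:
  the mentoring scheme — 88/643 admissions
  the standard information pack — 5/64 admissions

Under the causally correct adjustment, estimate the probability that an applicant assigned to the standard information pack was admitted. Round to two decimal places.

0.28

Department is set before the outreach scheme has any effect — it is not caused by the outreach scheme — and it independently drives the outcome. That makes it a confounder, so the causal comparison is within department levels.
Standardising the standard information pack to the population department mix: 0.411·220/386 + 0.589·5/64 = 0.280.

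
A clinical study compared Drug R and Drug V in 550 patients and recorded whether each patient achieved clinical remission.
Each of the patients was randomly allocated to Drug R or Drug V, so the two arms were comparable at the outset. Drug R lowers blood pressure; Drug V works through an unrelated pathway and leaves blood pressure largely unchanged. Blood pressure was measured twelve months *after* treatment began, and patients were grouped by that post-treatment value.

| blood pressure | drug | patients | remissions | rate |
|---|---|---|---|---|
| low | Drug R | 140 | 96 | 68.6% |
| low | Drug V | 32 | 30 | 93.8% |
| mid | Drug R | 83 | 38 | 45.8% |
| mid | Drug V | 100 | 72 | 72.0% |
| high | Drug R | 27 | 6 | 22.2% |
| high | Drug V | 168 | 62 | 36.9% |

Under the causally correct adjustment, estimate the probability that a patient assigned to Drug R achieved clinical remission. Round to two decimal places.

0.56

The distribution of blood pressure is itself part of what the drug does — it is an intermediate outcome. Holding it fixed would remove that part of the effect; the total effect is the pooled difference.
So P(outcome | do(Drug R)) is just the pooled rate for Drug R: 140/250 = 0.560.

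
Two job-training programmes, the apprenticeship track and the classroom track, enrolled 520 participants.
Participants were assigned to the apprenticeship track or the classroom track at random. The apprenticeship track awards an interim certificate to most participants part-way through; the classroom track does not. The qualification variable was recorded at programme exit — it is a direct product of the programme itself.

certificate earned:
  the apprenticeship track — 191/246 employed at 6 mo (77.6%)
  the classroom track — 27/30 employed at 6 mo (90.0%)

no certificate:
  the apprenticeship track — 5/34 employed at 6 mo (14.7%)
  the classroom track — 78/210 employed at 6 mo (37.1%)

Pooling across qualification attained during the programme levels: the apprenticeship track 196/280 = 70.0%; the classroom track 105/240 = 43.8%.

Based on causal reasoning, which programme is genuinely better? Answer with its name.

Qualification attained during the programme is recorded after the programme and is itself shifted by it — it sits on the causal path from programme to outcome. Conditioning on a mediator would strip out part of the effect we want; the pooled comparison gives the total causal effect.
Pooled: the apprenticeship track 70.0% vs the classroom track 43.8%; the apprenticeship track is higher overall.

the apprenticeship track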